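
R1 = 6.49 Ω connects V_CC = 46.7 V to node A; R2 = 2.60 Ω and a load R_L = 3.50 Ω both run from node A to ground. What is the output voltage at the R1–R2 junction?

V_out ≈ 8.73 V

First combine the lower leg with the load: R2 ‖ R_L = 1.492 Ω.
Voltage divider with the loaded lower leg: V_out = 46.7 × 1.492/(6.49 + 1.492) = 46.7 × 0.1869 = 8.728 V.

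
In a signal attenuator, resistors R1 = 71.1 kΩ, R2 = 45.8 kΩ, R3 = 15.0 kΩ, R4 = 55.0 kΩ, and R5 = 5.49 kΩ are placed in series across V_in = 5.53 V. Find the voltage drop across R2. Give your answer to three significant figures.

ΣR = 71.1 + 45.8 + 15.0 + 55.0 + 5.49 = 192.4 kΩ.
Voltage divider: V = V_in · (45.80 / 192.4) = 5.53 × 0.2381 = 1.316 V.

V ≈ 1.32 V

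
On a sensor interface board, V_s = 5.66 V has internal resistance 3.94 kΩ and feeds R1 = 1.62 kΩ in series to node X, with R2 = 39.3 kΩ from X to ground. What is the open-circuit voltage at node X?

V_th ≈ 4.96 V

R1' = 3.94 + 1.62 = 5.560 kΩ (source resistance + R1).
Open-circuit (no load on X): V_th = V_s · R2/(R1' + R2) = 5.66 × 39.3/(5.560 + 39.3) = 4.958 V.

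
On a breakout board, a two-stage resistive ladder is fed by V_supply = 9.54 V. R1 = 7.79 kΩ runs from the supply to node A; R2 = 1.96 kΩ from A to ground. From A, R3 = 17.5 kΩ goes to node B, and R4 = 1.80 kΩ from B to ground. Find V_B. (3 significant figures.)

V_B ≈ 0.165 V

The second stage (R3 + R4 = 19.30 kΩ) loads node A in parallel with R2.
Effective lower resistance at A: R2 ‖ 19.30 = 1.779 kΩ.
First divider: V_A = V_supply · 1.779/(7.79 + 1.779) = 1.774 V.
Then the unloaded second divider: V_B = V_A × R4/(R3+R4) = 1.774 × 0.09326 = 0.1654 V.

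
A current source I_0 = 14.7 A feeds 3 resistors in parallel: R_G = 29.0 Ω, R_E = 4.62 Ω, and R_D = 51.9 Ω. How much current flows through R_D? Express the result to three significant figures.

Conductances: ΣG = 1/29.0 + 1/4.62 + 1/51.9 = 0.2702 (1/Ω).
R_D takes the fraction G_k/ΣG = 0.01927/0.2702 = 0.07131, so I = 14.7 × 0.07131 = 1.048 A.

I ≈ 1.05 A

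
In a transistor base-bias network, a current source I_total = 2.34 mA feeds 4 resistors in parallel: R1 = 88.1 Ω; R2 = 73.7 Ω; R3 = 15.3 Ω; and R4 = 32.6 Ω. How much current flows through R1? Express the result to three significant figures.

I ≈ 0.220 mA

Conductances: ΣG = 1/88.1 + 1/73.7 + 1/15.3 + 1/32.6 = 0.1210 (1/Ω).
Current divider: I(R1) = I_total · G_k/ΣG = 2.34 × (0.01135/0.1210) = 2.34 × 0.09384 = 0.2196 mA.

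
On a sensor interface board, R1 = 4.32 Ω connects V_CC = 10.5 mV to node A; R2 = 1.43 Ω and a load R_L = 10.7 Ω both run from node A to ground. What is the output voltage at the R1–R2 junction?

R2 ‖ R_L = (1.43 × 10.7)/(1.43 + 10.7) = 1.261 Ω.
Then V_out = V_CC · R2'/(R1 + R2') = 10.5 × 1.261/5.581 = 2.373 mV.
(Unloaded it would be 2.61 mV; the load pulls it down.)

V_out ≈ 2.37 mV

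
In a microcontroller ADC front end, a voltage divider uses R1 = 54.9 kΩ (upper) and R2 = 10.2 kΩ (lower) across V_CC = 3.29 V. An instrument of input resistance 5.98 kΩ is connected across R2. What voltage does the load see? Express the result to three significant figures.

V_out ≈ 0.211 V

The load sits in parallel with R2, giving an effective lower resistance R2' = R2·R_L/(R2+R_L) = 3.770 kΩ.
Now apply the divider: V_out = 3.29 × 0.06426 = 0.2114 V.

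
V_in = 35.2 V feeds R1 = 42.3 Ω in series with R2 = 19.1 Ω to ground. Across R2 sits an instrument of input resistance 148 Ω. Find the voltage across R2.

V_out ≈ 10.1 V

R2 ‖ R_L = (19.1 × 148)/(19.1 + 148) = 16.92 Ω.
Now apply the divider: V_out = 35.2 × 0.2857 = 10.06 V.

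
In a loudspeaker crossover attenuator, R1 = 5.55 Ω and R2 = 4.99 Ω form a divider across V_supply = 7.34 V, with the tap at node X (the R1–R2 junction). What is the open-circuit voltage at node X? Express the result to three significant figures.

V_th ≈ 3.48 V

With X open, the divider is unloaded: V_th = 7.34 × 4.99/10.54 = 3.475 V.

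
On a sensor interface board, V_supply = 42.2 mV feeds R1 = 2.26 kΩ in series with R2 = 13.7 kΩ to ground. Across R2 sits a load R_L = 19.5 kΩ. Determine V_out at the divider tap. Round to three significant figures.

The load sits in parallel with R2, giving an effective lower resistance R2' = R2·R_L/(R2+R_L) = 8.047 kΩ.
Now apply the divider: V_out = 42.2 × 0.7807 = 32.95 mV.
(Unloaded it would be 36.2 mV; the load pulls it down.)

V_out ≈ 32.9 mV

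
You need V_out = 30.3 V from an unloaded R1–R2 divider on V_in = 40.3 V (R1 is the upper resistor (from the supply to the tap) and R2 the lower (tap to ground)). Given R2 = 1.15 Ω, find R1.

V_out/V_in = R2/(R1+R2) = 0.7519.
R1 = R2·(1/k − 1) = 1.15 × 0.3300 = 0.3795 Ω.

R1 ≈ 0.380 Ω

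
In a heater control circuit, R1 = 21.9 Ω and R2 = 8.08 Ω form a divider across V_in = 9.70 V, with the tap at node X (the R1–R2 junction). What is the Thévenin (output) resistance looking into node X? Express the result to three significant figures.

With V_in suppressed (replaced by a short), R_th = R1 ‖ R2 = (21.90 × 8.08)/(21.90 + 8.08) = 5.902 Ω.

R_th ≈ 5.90 Ω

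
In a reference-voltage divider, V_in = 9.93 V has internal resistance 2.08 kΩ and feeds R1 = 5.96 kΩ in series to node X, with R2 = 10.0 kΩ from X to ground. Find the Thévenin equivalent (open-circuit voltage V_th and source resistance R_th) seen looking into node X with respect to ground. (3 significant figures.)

R1' = 2.08 + 5.96 = 8.040 kΩ (source resistance + R1).
Open-circuit (no load on X): V_th = V_in · R2/(R1' + R2) = 9.93 × 10.0/(8.040 + 10.0) = 5.504 V.
With V_in suppressed (replaced by a short), R_th = R1' ‖ R2 = (8.040 × 10.0)/(8.040 + 10.0) = 4.457 kΩ.

V_th ≈ 5.50 V, R_th ≈ 4.46 kΩ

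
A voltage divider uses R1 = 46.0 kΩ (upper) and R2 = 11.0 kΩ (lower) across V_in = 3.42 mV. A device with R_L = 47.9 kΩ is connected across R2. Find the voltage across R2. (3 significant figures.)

V_out ≈ 0.557 mV

R2 ‖ R_L = (11.0 × 47.9)/(11.0 + 47.9) = 8.946 kΩ.
Voltage divider with the loaded lower leg: V_out = 3.42 × 8.946/(46.0 + 8.946) = 3.42 × 0.1628 = 0.5568 mV.
(Unloaded it would be 0.660 mV; the load pulls it down.)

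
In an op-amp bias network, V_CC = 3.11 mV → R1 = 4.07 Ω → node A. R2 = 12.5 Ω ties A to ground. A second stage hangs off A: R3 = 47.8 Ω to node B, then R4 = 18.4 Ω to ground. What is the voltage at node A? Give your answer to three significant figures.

Looking into the second stage from A: R3 + R4 = 66.20 Ω appears in parallel with R2.
Effective lower resistance at A: R2 ‖ 66.20 = 10.51 Ω.
So V_A = 3.11 × 0.7209 = 2.242 mV.

V_A ≈ 2.24 mV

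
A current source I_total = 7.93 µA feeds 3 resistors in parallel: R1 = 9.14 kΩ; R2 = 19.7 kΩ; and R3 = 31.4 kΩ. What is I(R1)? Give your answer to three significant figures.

ΣG = 1/9.14 + 1/19.7 + 1/31.4 = 0.1920.
R1 takes the fraction G_k/ΣG = 0.1094/0.1920 = 0.5698, so I = 7.93 × 0.5698 = 4.518 µA.

I ≈ 4.52 µA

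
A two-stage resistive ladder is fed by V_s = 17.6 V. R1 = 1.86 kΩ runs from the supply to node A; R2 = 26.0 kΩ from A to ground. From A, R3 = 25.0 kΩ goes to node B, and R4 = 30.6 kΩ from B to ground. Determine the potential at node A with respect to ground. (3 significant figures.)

The second stage (R3 + R4 = 55.60 kΩ) loads node A in parallel with R2.
Effective lower resistance at A: R2 ‖ 55.60 = 17.72 kΩ.
So V_A = 17.6 × 0.9050 = 15.93 V.

V_A ≈ 15.9 V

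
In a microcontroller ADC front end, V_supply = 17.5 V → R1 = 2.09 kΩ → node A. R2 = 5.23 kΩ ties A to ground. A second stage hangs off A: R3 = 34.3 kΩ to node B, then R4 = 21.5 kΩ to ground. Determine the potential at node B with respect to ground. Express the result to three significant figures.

The second stage (R3 + R4 = 55.80 kΩ) loads node A in parallel with R2.
R2 ‖ (R3+R4) = 4.782 kΩ.
So V_A = 17.5 × 0.6959 = 12.18 V.
Stage 2 is unloaded, so V_B = V_A · R4/(R3+R4) = 12.18 × 21.5/55.80 = 4.692 V.

V_B ≈ 4.69 V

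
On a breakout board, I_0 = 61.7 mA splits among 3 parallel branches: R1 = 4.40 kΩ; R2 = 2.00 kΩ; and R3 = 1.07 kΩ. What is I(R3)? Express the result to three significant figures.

I ≈ 34.7 mA

Conductances: ΣG = 1/4.40 + 1/2.00 + 1/1.07 = 1.662 (1/kΩ).
R3 takes the fraction G_k/ΣG = 0.9346/1.662 = 0.5624, so I = 61.7 × 0.5624 = 34.70 mA.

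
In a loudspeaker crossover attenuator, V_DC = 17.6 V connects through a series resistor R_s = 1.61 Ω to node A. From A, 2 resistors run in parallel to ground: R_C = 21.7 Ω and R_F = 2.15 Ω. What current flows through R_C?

Equivalent of the parallel group: R_p = 1.956 Ω.
V_A = 17.6 × 1.956/3.566 = 9.654 V.
Branch current I = V_A/R_C = 9.654/21.7 = 0.4449 A.

I ≈ 0.445 A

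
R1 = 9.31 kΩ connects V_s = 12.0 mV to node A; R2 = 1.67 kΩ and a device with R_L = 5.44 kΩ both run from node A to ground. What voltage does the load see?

V_out ≈ 1.45 mV

The load sits in parallel with R2, giving an effective lower resistance R2' = R2·R_L/(R2+R_L) = 1.278 kΩ.
Then V_out = V_s · R2'/(R1 + R2') = 12.0 × 1.278/10.59 = 1.448 mV.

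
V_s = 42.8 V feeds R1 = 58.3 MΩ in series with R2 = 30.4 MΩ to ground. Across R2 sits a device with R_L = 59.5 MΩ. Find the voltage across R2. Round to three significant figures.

V_out ≈ 11.0 V

First combine the lower leg with the load: R2 ‖ R_L = 20.12 MΩ.
Voltage divider with the loaded lower leg: V_out = 42.8 × 20.12/(58.3 + 20.12) = 42.8 × 0.2566 = 10.98 V.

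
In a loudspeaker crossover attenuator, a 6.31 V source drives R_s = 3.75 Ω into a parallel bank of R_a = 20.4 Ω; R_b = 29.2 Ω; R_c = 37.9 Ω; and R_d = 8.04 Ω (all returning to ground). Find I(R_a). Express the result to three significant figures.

Combine the parallel branches: R_p = (1/20.4 + 1/29.2 + 1/37.9 + 1/8.04)⁻¹ = 4.273 Ω.
Node voltage V_A = V_supply · R_p/(R_s + R_p) = 6.31 × 0.5326 = 3.361 V.
Branch current I = V_A/R_a = 3.361/20.4 = 0.1647 A.
(Equivalently: I_total = 0.7865 A, then current-divider fraction G_k/ΣG = 0.2095.)

I ≈ 0.165 A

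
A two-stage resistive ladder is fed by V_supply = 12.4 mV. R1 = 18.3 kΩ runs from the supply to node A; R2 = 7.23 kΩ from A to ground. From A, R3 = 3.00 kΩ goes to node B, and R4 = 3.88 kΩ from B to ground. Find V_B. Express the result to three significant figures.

V_B ≈ 1.13 mV

Looking into the second stage from A: R3 + R4 = 6.880 kΩ appears in parallel with R2.
Effective lower resistance at A: R2 ‖ 6.880 = 3.525 kΩ.
V_A = 12.4 × 3.525/(18.3 + 3.525) = 2.003 mV.
Stage 2 is unloaded, so V_B = V_A · R4/(R3+R4) = 2.003 × 3.88/6.880 = 1.130 mV.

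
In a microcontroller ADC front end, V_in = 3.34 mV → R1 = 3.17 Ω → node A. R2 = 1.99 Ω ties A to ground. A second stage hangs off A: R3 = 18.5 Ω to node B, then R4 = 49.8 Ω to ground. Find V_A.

V_A ≈ 1.27 mV

Looking into the second stage from A: R3 + R4 = 68.30 Ω appears in parallel with R2.
Effective lower resistance at A: R2 ‖ 68.30 = 1.934 Ω.
So V_A = 3.34 × 0.3789 = 1.265 mV.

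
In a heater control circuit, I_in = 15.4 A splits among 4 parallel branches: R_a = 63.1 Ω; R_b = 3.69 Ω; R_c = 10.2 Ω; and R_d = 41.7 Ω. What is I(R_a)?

Total conductance ΣG = 1/63.1 + 1/3.69 + 1/10.2 + 1/41.7 = 0.4089 (units of 1/Ω).
Current divider: I(R_a) = I_in · G_k/ΣG = 15.4 × (0.01585/0.4089) = 15.4 × 0.03876 = 0.5969 A.

I ≈ 0.597 A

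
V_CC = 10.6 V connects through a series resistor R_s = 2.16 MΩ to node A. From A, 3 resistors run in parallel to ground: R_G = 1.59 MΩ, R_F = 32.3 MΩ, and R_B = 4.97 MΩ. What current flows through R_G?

I ≈ 2.33 µA

Equivalent of the parallel group: R_p = 1.161 MΩ.
V_A by voltage divider: V_A = 10.6 × 1.161/(2.16 + 1.161) = 3.706 V.
Branch current I = V_A/R_G = 3.706/1.59 = 2.331 µA.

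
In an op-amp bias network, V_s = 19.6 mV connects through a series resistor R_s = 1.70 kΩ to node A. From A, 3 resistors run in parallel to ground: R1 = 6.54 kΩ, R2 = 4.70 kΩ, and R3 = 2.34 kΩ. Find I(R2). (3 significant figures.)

Equivalent of the parallel group: R_p = 1.261 kΩ.
Node voltage V_A = V_s · R_p/(R_s + R_p) = 19.6 × 0.4259 = 8.347 mV.
I(R2) = V_A / R2 = 8.347/4.70 = 1.776 µA.

I ≈ 1.78 µA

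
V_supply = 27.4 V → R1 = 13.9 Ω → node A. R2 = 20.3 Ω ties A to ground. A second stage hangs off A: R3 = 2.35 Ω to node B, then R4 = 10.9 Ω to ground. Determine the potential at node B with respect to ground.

V_B ≈ 8.25 V

Node A sees R2 in parallel with the series input of stage 2, R3 + R4 = 13.25 Ω.
Effective lower resistance at A: R2 ‖ 13.25 = 8.017 Ω.
First divider: V_A = V_supply · 8.017/(13.9 + 8.017) = 10.02 V.
V_B = V_A × 0.8226 = 8.245 V.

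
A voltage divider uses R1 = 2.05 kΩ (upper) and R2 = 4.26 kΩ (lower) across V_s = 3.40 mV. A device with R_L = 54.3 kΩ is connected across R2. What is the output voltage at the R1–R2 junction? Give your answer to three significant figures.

The load sits in parallel with R2, giving an effective lower resistance R2' = R2·R_L/(R2+R_L) = 3.950 kΩ.
Voltage divider with the loaded lower leg: V_out = 3.40 × 3.950/(2.05 + 3.950) = 3.40 × 0.6583 = 2.238 mV.
(Unloaded it would be 2.30 mV; the load pulls it down.)

V_out ≈ 2.24 mV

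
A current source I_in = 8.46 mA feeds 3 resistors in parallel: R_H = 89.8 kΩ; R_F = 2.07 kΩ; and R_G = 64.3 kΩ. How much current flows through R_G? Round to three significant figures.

I ≈ 0.258 mA

ΣG = 1/89.8 + 1/2.07 + 1/64.3 = 0.5098.
By the current-divider rule, I = I_in · G_k/ΣG = 8.46 × 0.03051 = 0.2581 mA.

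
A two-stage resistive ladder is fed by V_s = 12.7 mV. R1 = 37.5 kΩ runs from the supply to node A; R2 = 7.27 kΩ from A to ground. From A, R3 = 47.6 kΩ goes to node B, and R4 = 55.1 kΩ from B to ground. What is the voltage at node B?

V_B ≈ 1.04 mV

Looking into the second stage from A: R3 + R4 = 102.7 kΩ appears in parallel with R2.
Effective lower resistance at A: R2 ‖ 102.7 = 6.789 kΩ.
V_A = 12.7 × 6.789/(37.5 + 6.789) = 1.947 mV.
Then the unloaded second divider: V_B = V_A × R4/(R3+R4) = 1.947 × 0.5365 = 1.045 mV.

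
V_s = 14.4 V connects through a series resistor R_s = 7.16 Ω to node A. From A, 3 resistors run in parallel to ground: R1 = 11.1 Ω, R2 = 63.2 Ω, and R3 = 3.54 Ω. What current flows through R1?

I ≈ 0.343 A

Equivalent of the parallel group: R_p = 2.575 Ω.
Node voltage V_A = V_s · R_p/(R_s + R_p) = 14.4 × 0.2645 = 3.809 V.
Branch current I = V_A/R1 = 3.809/11.1 = 0.3431 A.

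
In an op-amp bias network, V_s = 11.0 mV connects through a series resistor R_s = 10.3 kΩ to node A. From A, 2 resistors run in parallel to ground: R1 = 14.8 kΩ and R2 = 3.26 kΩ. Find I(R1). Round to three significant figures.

Combine the parallel branches: R_p = (1/14.8 + 1/3.26)⁻¹ = 2.672 kΩ.
Node voltage V_A = V_s · R_p/(R_s + R_p) = 11.0 × 0.2060 = 2.265 mV.
Branch current I = V_A/R1 = 2.265/14.8 = 0.1531 µA.
(Check via current divider: I_total = 0.8480 µA; share G_k/ΣG = 0.1805 → same result.)

I ≈ 0.153 µA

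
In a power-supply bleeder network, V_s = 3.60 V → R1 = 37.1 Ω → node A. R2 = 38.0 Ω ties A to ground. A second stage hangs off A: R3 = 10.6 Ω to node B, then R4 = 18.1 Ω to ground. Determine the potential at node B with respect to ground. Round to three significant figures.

Node A sees R2 in parallel with the series input of stage 2, R3 + R4 = 28.70 Ω.
Effective lower resistance at A: R2 ‖ 28.70 = 16.35 Ω.
So V_A = 3.60 × 0.3059 = 1.101 V.
Then the unloaded second divider: V_B = V_A × R4/(R3+R4) = 1.101 × 0.6307 = 0.6945 V.

V_B ≈ 0.695 V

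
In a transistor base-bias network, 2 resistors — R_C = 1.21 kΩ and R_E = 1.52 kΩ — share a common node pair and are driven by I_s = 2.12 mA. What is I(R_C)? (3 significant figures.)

For two parallel branches, I_k = I_s · (other R)/(sum of R).
I(R_C) = 2.12 × 1.52/(1.21 + 1.52) = 2.12 × 0.5568 = 1.180 mA.

I ≈ 1.18 mA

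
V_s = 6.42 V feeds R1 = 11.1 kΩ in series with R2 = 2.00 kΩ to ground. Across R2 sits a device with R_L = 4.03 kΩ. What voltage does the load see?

V_out ≈ 0.690 V

R2 ‖ R_L = (2.00 × 4.03)/(2.00 + 4.03) = 1.337 kΩ.
Voltage divider with the loaded lower leg: V_out = 6.42 × 1.337/(11.1 + 1.337) = 6.42 × 0.1075 = 0.6900 V.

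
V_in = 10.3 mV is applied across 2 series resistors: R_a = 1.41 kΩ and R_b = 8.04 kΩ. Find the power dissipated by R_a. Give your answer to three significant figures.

Series current I = V_in/ΣR = 10.3/9.450 = 1.090 µA.
P = I²R = 1.188 × 1.41 = 1.675 nW.

P ≈ 1.68 nW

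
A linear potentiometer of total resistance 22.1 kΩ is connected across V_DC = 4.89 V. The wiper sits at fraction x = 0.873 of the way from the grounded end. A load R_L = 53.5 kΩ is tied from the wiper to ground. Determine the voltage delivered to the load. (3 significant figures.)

The pot divides into 2.807 kΩ above the wiper and 19.29 kΩ below.
(x·R_p) ‖ R_L = 14.18 kΩ.
Loaded-divider output: V_out = 4.89 × 0.8348 = 4.082 V.
(Unloaded: V_out = x·V_DC = 4.27 V.)

V_out ≈ 4.08 V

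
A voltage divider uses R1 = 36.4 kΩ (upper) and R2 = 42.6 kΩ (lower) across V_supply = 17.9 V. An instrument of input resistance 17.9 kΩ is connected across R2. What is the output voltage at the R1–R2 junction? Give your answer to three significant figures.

R2 ‖ R_L = (42.6 × 17.9)/(42.6 + 17.9) = 12.60 kΩ.
Voltage divider with the loaded lower leg: V_out = 17.9 × 12.60/(36.4 + 12.60) = 17.9 × 0.2572 = 4.604 V.

V_out ≈ 4.60 V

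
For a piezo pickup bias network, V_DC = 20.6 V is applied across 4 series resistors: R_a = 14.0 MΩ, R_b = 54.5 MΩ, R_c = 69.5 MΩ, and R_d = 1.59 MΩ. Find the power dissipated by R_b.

ΣR = 139.6 MΩ → I = 20.6/139.6 = 0.1476 µA.
V(R_b) = I·R = 8.043 V; P = V·I = 8.043 × 0.1476 = 1.187 µW.

P ≈ 1.19 µW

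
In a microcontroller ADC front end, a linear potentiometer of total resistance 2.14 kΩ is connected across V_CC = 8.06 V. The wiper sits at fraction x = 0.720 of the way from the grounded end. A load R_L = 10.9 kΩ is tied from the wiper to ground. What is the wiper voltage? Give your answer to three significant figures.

Split the track: R_lower = x·R_p = 1.541 kΩ, R_upper = (1−x)·R_p = 0.5992 kΩ.
(x·R_p) ‖ R_L = 1.350 kΩ.
Then V_out = V_CC · 1.350/(0.5992 + 1.350) = 5.582 V.

V_out ≈ 5.58 V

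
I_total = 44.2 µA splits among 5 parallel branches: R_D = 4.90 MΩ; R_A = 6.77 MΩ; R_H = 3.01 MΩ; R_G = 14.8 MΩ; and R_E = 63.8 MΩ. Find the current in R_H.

Total conductance ΣG = 1/4.90 + 1/6.77 + 1/3.01 + 1/14.8 + 1/63.8 = 0.7673 (units of 1/MΩ).
By the current-divider rule, I = I_total · G_k/ΣG = 44.2 × 0.4330 = 19.14 µA.

I ≈ 19.1 µA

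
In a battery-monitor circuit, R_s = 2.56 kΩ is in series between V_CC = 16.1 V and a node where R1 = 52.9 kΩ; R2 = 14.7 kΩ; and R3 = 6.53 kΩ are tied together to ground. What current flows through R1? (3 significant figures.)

Parallel bank: R_p = 1/(1/52.9 + 1/14.7 + 1/6.53) = 4.165 kΩ.
V_A by voltage divider: V_A = 16.1 × 4.165/(2.56 + 4.165) = 9.972 V.
Branch current I = V_A/R1 = 9.972/52.9 = 0.1885 mA.

I ≈ 0.188 mA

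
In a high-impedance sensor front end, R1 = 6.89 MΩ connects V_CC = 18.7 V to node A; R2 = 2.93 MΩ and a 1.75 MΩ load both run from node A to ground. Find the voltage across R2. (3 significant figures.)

V_out ≈ 2.57 V

R2 ‖ R_L = (2.93 × 1.75)/(2.93 + 1.75) = 1.096 MΩ.
Then V_out = V_CC · R2'/(R1 + R2') = 18.7 × 1.096/7.986 = 2.566 V.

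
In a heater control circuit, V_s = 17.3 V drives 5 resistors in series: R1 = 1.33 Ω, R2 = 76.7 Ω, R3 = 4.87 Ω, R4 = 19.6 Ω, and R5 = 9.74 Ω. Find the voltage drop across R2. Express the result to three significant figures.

V ≈ 11.8 V

ΣR = 1.33 + 76.7 + 4.87 + 19.6 + 9.74 = 112.2 Ω.
By the voltage-divider rule, V = 17.3 × 76.70/112.2 = 11.82 V.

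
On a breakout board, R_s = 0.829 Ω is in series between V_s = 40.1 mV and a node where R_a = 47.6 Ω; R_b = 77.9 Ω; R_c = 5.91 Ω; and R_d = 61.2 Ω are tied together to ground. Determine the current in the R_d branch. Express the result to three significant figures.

Parallel bank: R_p = 1/(1/47.6 + 1/77.9 + 1/5.91 + 1/61.2) = 4.558 Ω.
V_A = 40.1 × 4.558/5.387 = 33.93 mV.
Branch current I = V_A/R_d = 33.93/61.2 = 0.5544 mA.

I ≈ 0.554 mA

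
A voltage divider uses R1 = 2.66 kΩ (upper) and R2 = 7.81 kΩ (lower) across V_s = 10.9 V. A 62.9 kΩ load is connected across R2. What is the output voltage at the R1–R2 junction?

V_out ≈ 7.88 V

R2 ‖ R_L = (7.81 × 62.9)/(7.81 + 62.9) = 6.947 kΩ.
Then V_out = V_s · R2'/(R1 + R2') = 10.9 × 6.947/9.607 = 7.882 V.
(Unloaded it would be 8.13 V; the load pulls it down.)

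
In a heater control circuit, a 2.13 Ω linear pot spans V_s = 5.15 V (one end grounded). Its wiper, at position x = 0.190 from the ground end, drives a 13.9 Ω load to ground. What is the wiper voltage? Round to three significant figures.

V_out ≈ 0.956 V

The pot divides into 1.725 Ω above the wiper and 0.4047 Ω below.
(x·R_p) ‖ R_L = 0.3933 Ω.
Then V_out = V_s · 0.3933/(1.725 + 0.3933) = 0.9560 V.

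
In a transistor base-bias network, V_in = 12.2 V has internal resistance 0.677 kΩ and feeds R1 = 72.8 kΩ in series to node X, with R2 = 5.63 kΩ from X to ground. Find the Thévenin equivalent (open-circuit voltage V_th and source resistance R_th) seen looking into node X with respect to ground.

R1' = 0.677 + 72.8 = 73.48 kΩ (source resistance + R1).
V_th is the unloaded tap voltage: V_in · R2/(R1'+R2) = 12.2 × 0.07117 = 0.8683 V.
With V_in suppressed (replaced by a short), R_th = R1' ‖ R2 = (73.48 × 5.63)/(73.48 + 5.63) = 5.229 kΩ.

V_th ≈ 0.868 V, R_th ≈ 5.23 kΩ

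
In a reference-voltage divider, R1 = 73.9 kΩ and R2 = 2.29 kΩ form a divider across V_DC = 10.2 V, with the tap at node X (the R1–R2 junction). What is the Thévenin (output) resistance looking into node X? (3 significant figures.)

Looking into X with the source shorted: R_th = R1·R2/(R1+R2) = 73.90 × 2.29/76.19 = 2.221 kΩ.

R_th ≈ 2.22 kΩ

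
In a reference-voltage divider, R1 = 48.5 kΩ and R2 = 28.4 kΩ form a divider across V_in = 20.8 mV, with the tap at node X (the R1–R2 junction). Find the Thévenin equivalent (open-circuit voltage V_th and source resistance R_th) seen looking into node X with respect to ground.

With X open, the divider is unloaded: V_th = 20.8 × 28.4/76.90 = 7.682 mV.
Zeroing V_in shorts the top of R1 to ground, so R_th = R1 ‖ R2 = 17.91 kΩ.

V_th ≈ 7.68 mV, R_th ≈ 17.9 kΩ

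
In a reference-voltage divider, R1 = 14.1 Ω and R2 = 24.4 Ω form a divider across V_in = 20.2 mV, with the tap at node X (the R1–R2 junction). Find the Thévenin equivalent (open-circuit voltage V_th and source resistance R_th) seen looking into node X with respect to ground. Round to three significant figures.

V_th ≈ 12.8 mV, R_th ≈ 8.94 Ω

Open-circuit (no load on X): V_th = V_in · R2/(R1 + R2) = 20.2 × 24.4/(14.10 + 24.4) = 12.80 mV.
With V_in suppressed (replaced by a short), R_th = R1 ‖ R2 = (14.10 × 24.4)/(14.10 + 24.4) = 8.936 Ω.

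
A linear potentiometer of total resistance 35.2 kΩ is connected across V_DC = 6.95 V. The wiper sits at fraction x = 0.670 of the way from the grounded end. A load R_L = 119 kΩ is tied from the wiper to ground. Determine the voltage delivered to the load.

Split the track: R_lower = x·R_p = 23.58 kΩ, R_upper = (1−x)·R_p = 11.62 kΩ.
Lower segment in parallel with the load: 23.58 ‖ 119 = 19.68 kΩ.
Loaded-divider output: V_out = 6.95 × 0.6289 = 4.371 V.

V_out ≈ 4.37 V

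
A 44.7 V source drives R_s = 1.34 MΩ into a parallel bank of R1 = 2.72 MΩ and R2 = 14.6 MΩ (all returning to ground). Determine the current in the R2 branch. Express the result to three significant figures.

I ≈ 1.93 µA

Equivalent of the parallel group: R_p = 2.293 MΩ.
V_A by voltage divider: V_A = 44.7 × 2.293/(1.34 + 2.293) = 28.21 V.
Branch current I = V_A/R2 = 28.21/14.6 = 1.932 µA.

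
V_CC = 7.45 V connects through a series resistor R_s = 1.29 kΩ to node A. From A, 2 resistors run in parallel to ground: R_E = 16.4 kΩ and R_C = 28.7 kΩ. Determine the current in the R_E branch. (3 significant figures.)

I ≈ 0.404 mA

Combine the parallel branches: R_p = (1/16.4 + 1/28.7)⁻¹ = 10.44 kΩ.
Node voltage V_A = V_CC · R_p/(R_s + R_p) = 7.45 × 0.8900 = 6.630 V.
I(R_E) = V_A / R_E = 6.630/16.4 = 0.4043 mA.
(Equivalently: I_total = 0.6353 mA, then current-divider fraction G_k/ΣG = 0.6364.)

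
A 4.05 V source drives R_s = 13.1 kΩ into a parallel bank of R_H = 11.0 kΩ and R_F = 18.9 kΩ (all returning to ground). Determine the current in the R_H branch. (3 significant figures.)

Combine the parallel branches: R_p = (1/11.0 + 1/18.9)⁻¹ = 6.953 kΩ.
V_A = 4.05 × 6.953/20.05 = 1.404 V.
Branch current I = V_A/R_H = 1.404/11.0 = 0.1277 mA.

I ≈ 0.128 mA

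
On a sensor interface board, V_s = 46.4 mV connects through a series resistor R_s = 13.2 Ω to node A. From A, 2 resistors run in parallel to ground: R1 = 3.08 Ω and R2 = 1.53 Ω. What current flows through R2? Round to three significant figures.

I ≈ 2.18 mA

Combine the parallel branches: R_p = (1/3.08 + 1/1.53)⁻¹ = 1.022 Ω.
V_A by voltage divider: V_A = 46.4 × 1.022/(13.2 + 1.022) = 3.335 mV.
I(R2) = V_A / R2 = 3.335/1.53 = 2.180 mA.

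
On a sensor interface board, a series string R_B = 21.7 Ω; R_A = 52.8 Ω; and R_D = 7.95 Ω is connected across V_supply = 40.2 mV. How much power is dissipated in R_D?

P ≈ 1.89 µW

Series current I = V_supply/ΣR = 40.2/82.45 = 0.4876 mA.
P = I²R = 0.2377 × 7.95 = 1.890 µW.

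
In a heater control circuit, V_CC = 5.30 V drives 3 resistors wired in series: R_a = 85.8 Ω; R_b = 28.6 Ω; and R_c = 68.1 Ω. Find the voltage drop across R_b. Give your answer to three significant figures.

Series total: ΣR = 85.8 + 28.6 + 68.1 = 182.5 Ω.
Voltage divider: V = V_CC · (28.60 / 182.5) = 5.30 × 0.1567 = 0.8306 V.

V ≈ 0.831 V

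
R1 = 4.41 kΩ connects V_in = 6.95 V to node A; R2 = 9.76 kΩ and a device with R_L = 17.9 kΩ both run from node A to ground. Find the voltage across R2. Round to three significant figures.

V_out ≈ 4.09 V

R2 ‖ R_L = (9.76 × 17.9)/(9.76 + 17.9) = 6.316 kΩ.
Then V_out = V_in · R2'/(R1 + R2') = 6.95 × 6.316/10.73 = 4.093 V.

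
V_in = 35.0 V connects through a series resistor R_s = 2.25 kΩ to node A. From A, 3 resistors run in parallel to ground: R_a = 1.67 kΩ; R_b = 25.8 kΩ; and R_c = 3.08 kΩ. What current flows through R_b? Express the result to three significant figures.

I ≈ 0.429 mA

Parallel bank: R_p = 1/(1/1.67 + 1/25.8 + 1/3.08) = 1.039 kΩ.
V_A = 35.0 × 1.039/3.289 = 11.06 V.
Branch current I = V_A/R_b = 11.06/25.8 = 0.4286 mA.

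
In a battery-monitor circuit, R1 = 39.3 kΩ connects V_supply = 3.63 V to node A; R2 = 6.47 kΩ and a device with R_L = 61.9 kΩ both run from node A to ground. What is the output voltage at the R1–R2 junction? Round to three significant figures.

V_out ≈ 0.471 V

First combine the lower leg with the load: R2 ‖ R_L = 5.858 kΩ.
Then V_out = V_supply · R2'/(R1 + R2') = 3.63 × 5.858/45.16 = 0.4709 V.
(Unloaded it would be 0.513 V; the load pulls it down.)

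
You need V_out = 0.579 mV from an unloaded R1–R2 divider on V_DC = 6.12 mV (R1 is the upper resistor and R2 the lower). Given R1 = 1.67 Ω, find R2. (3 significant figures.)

R2 ≈ 0.175 Ω

Required fraction k = V_out/V_DC = 0.09461.
Rearranging, R2 = R1·k/(1−k) = 1.67 × 0.1045 = 0.1745 Ω.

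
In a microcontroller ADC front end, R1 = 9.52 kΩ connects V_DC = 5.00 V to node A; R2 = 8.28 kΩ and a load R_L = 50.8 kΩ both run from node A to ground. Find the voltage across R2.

The load sits in parallel with R2, giving an effective lower resistance R2' = R2·R_L/(R2+R_L) = 7.120 kΩ.
Then V_out = V_DC · R2'/(R1 + R2') = 5.00 × 7.120/16.64 = 2.139 V.
(Unloaded it would be 2.33 V; the load pulls it down.)

V_out ≈ 2.14 V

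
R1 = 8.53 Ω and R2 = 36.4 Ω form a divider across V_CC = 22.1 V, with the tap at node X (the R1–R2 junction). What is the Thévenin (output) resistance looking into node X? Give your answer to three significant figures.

R_th ≈ 6.91 Ω

With V_CC suppressed (replaced by a short), R_th = R1 ‖ R2 = (8.530 × 36.4)/(8.530 + 36.4) = 6.911 Ω.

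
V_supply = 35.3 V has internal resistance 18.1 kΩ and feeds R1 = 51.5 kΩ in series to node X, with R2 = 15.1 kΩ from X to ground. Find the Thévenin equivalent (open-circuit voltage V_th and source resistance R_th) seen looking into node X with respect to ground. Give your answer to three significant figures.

V_th ≈ 6.29 V, R_th ≈ 12.4 kΩ

R1' = 18.1 + 51.5 = 69.60 kΩ (source resistance + R1).
With X open, the divider is unloaded: V_th = 35.3 × 15.1/84.70 = 6.293 V.
Zeroing V_supply shorts the top of R1' to ground, so R_th = R1' ‖ R2 = 12.41 kΩ.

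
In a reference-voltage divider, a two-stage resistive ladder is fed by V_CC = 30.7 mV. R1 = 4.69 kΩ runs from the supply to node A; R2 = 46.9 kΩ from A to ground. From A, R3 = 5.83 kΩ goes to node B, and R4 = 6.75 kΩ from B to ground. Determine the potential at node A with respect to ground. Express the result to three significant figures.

Looking into the second stage from A: R3 + R4 = 12.58 kΩ appears in parallel with R2.
R2 ‖ (R3+R4) = 9.919 kΩ.
First divider: V_A = V_CC · 9.919/(4.69 + 9.919) = 20.84 mV.

V_A ≈ 20.8 mV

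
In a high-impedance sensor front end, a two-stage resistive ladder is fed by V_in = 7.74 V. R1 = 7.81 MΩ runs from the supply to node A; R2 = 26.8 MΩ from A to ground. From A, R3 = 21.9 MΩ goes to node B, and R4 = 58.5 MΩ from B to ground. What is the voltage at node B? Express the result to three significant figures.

V_B ≈ 4.06 V

The second stage (R3 + R4 = 80.40 MΩ) loads node A in parallel with R2.
R2 ‖ (R3+R4) = 20.10 MΩ.
V_A = 7.74 × 20.10/(7.81 + 20.10) = 5.574 V.
Stage 2 is unloaded, so V_B = V_A · R4/(R3+R4) = 5.574 × 58.5/80.40 = 4.056 V.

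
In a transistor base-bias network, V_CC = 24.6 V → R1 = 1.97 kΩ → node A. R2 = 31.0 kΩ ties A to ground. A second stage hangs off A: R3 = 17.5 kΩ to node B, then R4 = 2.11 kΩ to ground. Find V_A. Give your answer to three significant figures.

V_A ≈ 21.1 V

The second stage (R3 + R4 = 19.61 kΩ) loads node A in parallel with R2.
R2 ‖ (R3+R4) = 12.01 kΩ.
V_A = 24.6 × 12.01/(1.97 + 12.01) = 21.13 V.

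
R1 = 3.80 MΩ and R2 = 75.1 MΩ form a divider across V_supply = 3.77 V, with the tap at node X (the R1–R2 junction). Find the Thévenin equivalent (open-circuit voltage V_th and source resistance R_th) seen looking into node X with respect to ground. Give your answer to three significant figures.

Open-circuit (no load on X): V_th = V_supply · R2/(R1 + R2) = 3.77 × 75.1/(3.800 + 75.1) = 3.588 V.
With V_supply suppressed (replaced by a short), R_th = R1 ‖ R2 = (3.800 × 75.1)/(3.800 + 75.1) = 3.617 MΩ.

V_th ≈ 3.59 V, R_th ≈ 3.62 MΩ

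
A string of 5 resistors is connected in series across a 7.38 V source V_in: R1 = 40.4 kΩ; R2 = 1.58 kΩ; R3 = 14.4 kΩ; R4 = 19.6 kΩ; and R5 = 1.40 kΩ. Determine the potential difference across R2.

Total series resistance ΣR = 40.4 + 1.58 + 14.4 + 19.6 + 1.40 = 77.38 kΩ.
By the voltage-divider rule, V = 7.38 × 1.580/77.38 = 0.1507 V.

V ≈ 0.151 V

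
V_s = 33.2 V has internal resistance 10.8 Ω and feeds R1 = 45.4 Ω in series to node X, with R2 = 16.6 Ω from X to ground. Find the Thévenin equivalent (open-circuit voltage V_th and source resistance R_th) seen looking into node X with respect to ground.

V_th ≈ 7.57 V, R_th ≈ 12.8 Ω

R1' = 10.8 + 45.4 = 56.20 Ω (source resistance + R1).
V_th is the unloaded tap voltage: V_s · R2/(R1'+R2) = 33.2 × 0.2280 = 7.570 V.
With V_s suppressed (replaced by a short), R_th = R1' ‖ R2 = (56.20 × 16.6)/(56.20 + 16.6) = 12.81 Ω.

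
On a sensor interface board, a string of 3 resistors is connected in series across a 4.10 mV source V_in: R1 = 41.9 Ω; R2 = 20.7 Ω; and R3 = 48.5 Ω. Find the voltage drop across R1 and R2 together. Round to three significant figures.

V ≈ 2.31 mV

Total series resistance ΣR = 41.9 + 20.7 + 48.5 = 111.1 Ω.
R_{R1..R2} = 41.9 + 20.7 = 62.60 Ω.
Voltage divider: V = V_in · (62.60 / 111.1) = 4.10 × 0.5635 = 2.310 mV.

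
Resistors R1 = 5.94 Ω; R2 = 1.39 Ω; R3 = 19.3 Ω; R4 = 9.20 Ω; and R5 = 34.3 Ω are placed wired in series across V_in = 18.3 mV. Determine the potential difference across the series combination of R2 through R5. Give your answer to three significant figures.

V ≈ 16.7 mV

ΣR = 5.94 + 1.39 + 19.3 + 9.20 + 34.3 = 70.13 Ω.
R_{R2..R5} = 1.39 + 19.3 + 9.20 + 34.3 = 64.19 Ω.
By the voltage-divider rule, V = 18.3 × 64.19/70.13 = 16.75 mV.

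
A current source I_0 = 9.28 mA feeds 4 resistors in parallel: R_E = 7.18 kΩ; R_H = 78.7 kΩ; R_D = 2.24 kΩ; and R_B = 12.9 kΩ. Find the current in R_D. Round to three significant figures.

I ≈ 6.13 mA

Conductances: ΣG = 1/7.18 + 1/78.7 + 1/2.24 + 1/12.9 = 0.6759 (1/kΩ).
By the current-divider rule, I = I_0 · G_k/ΣG = 9.28 × 0.6605 = 6.129 mA.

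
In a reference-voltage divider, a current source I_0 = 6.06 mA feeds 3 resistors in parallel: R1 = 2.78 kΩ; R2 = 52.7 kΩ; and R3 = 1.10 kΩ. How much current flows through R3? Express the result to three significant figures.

ΣG = 1/2.78 + 1/52.7 + 1/1.10 = 1.288.
R3 takes the fraction G_k/ΣG = 0.9091/1.288 = 0.7059, so I = 6.06 × 0.7059 = 4.278 mA.

I ≈ 4.28 mA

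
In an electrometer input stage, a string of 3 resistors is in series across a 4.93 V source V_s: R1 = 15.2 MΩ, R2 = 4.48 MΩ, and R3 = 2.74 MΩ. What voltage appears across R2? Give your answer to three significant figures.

V ≈ 0.985 V

ΣR = 15.2 + 4.48 + 2.74 = 22.42 MΩ.
By the voltage-divider rule, V = 4.93 × 4.480/22.42 = 0.9851 V.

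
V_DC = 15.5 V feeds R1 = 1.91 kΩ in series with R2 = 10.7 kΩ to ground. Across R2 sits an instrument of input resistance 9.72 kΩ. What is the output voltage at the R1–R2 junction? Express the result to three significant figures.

R2 ‖ R_L = (10.7 × 9.72)/(10.7 + 9.72) = 5.093 kΩ.
Now apply the divider: V_out = 15.5 × 0.7273 = 11.27 V.

V_out ≈ 11.3 V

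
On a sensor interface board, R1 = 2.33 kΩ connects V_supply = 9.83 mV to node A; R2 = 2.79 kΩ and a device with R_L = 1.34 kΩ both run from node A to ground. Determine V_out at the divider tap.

R2 ‖ R_L = (2.79 × 1.34)/(2.79 + 1.34) = 0.9052 kΩ.
Now apply the divider: V_out = 9.83 × 0.2798 = 2.750 mV.

V_out ≈ 2.75 mV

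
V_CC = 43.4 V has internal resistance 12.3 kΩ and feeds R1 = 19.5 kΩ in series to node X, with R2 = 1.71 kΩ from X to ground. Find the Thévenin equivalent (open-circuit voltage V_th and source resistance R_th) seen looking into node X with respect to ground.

R1' = 12.3 + 19.5 = 31.80 kΩ (source resistance + R1).
With X open, the divider is unloaded: V_th = 43.4 × 1.71/33.51 = 2.215 V.
Zeroing V_CC shorts the top of R1' to ground, so R_th = R1' ‖ R2 = 1.623 kΩ.

V_th ≈ 2.21 V, R_th ≈ 1.62 kΩ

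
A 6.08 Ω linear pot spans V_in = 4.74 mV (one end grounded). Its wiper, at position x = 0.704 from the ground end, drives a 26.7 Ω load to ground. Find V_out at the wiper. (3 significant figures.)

Split the track: R_lower = x·R_p = 4.280 Ω, R_upper = (1−x)·R_p = 1.800 Ω.
R_L loads the lower segment: effective lower R = 3.689 Ω.
Loaded-divider output: V_out = 4.74 × 0.6721 = 3.186 mV.

V_out ≈ 3.19 mV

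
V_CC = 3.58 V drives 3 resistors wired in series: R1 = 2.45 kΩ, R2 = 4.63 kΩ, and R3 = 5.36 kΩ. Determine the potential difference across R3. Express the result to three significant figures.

Series total: ΣR = 2.45 + 4.63 + 5.36 = 12.44 kΩ.
By the voltage-divider rule, V = 3.58 × 5.360/12.44 = 1.543 V.

V ≈ 1.54 V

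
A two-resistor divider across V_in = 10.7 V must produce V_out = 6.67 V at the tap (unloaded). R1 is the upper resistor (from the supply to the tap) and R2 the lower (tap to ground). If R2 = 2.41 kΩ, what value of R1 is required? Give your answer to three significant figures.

R1 ≈ 1.46 kΩ

Required fraction k = V_out/V_in = 0.6234.
R1 = R2·(1/k − 1) = 2.41 × 0.6042 = 1.456 kΩ.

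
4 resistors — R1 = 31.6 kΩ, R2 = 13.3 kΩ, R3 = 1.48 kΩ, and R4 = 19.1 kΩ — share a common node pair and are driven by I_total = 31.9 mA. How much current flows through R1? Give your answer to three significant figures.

I ≈ 1.21 mA

Conductances: ΣG = 1/31.6 + 1/13.3 + 1/1.48 + 1/19.1 = 0.8349 (1/kΩ).
By the current-divider rule, I = I_total · G_k/ΣG = 31.9 × 0.03791 = 1.209 mA.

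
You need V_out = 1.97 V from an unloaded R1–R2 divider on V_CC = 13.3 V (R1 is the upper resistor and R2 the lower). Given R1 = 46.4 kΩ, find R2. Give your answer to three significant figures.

V_out/V_CC = R2/(R1+R2) = 0.1481.
So R2 = R1 · V_out/(V_CC − V_out) = 46.4 × 1.97/(13.3 − 1.97) = 46.4 × 0.1739 = 8.068 kΩ.

R2 ≈ 8.07 kΩ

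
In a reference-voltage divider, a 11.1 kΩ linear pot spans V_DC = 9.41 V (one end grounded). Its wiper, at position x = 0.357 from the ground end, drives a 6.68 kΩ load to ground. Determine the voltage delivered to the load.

V_out ≈ 2.43 V

Lower segment x·R_p = 3.963 kΩ; upper segment (1−x)·R_p = 7.137 kΩ.
Lower segment in parallel with the load: 3.963 ‖ 6.68 = 2.487 kΩ.
Then V_out = V_DC · 2.487/(7.137 + 2.487) = 2.432 V.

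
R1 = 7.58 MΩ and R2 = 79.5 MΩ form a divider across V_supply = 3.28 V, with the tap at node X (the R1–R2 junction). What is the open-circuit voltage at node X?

With X open, the divider is unloaded: V_th = 3.28 × 79.5/87.08 = 2.994 V.

V_th ≈ 2.99 V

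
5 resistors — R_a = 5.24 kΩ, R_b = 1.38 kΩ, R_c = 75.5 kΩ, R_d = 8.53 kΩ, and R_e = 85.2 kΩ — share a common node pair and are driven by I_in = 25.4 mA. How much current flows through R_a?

Total conductance ΣG = 1/5.24 + 1/1.38 + 1/75.5 + 1/8.53 + 1/85.2 = 1.058 (units of 1/kΩ).
By the current-divider rule, I = I_in · G_k/ΣG = 25.4 × 0.1804 = 4.583 mA.

I ≈ 4.58 mA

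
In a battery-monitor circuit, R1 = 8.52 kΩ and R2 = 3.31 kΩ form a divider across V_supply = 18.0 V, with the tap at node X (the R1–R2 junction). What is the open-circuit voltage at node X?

V_th ≈ 5.04 V

Open-circuit (no load on X): V_th = V_supply · R2/(R1 + R2) = 18.0 × 3.31/(8.520 + 3.31) = 5.036 V.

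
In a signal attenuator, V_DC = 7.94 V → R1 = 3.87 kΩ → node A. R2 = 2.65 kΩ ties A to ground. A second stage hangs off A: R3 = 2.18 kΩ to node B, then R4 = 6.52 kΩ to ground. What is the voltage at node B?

Looking into the second stage from A: R3 + R4 = 8.700 kΩ appears in parallel with R2.
Effective lower resistance at A: R2 ‖ 8.700 = 2.031 kΩ.
V_A = 7.94 × 2.031/(3.87 + 2.031) = 2.733 V.
Then the unloaded second divider: V_B = V_A × R4/(R3+R4) = 2.733 × 0.7494 = 2.048 V.

V_B ≈ 2.05 V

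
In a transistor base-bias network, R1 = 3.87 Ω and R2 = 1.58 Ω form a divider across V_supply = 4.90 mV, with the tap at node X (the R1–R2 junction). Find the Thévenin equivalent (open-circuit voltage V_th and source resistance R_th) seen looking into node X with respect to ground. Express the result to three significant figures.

V_th ≈ 1.42 mV, R_th ≈ 1.12 Ω

V_th is the unloaded tap voltage: V_supply · R2/(R1+R2) = 4.90 × 0.2899 = 1.421 mV.
Zeroing V_supply shorts the top of R1 to ground, so R_th = R1 ‖ R2 = 1.122 Ω.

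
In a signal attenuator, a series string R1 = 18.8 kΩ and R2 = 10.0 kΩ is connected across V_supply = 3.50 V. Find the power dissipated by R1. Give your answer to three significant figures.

P ≈ 0.278 mW

Series current I = V_supply/ΣR = 3.50/28.80 = 0.1215 mA.
V(R1) = I·R = 2.285 V; P = V·I = 2.285 × 0.1215 = 0.2777 mW.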